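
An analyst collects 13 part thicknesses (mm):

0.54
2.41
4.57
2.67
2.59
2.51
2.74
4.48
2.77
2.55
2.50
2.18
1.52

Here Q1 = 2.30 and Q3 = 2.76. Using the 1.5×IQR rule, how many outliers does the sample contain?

IQR = 0.46; fences at 2.30 − 0.69 = 1.61 and 2.76 + 0.69 = 3.45.
Outside the cutoffs: 0.54, 1.52, 4.48, 4.57.

4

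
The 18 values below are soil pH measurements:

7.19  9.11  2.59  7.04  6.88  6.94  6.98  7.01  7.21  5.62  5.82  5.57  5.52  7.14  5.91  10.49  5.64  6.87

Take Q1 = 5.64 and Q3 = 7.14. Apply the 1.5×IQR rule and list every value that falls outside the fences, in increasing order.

2.59, 10.49

IQR = Q3 − Q1 = 7.14 − 5.64 = 1.50.
Lower fence = Q1 − 1.5·IQR = 5.64 − 2.25 = 3.39.
Upper fence = Q3 + 1.5·IQR = 7.14 + 2.25 = 9.39.
2.59 < 3.39 → outlier.
10.49 > 9.39 → outlier.
All remaining values lie within [3.39, 9.39].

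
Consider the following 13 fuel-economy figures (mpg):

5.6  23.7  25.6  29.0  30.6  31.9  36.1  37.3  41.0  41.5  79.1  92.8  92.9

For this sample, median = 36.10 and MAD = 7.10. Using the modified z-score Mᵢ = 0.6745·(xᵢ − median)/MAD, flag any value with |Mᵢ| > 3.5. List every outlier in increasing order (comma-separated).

79.1, 92.8, 92.9

|Mᵢ| > 3.5 ⇔ |xᵢ − 36.10| > 3.5·7.10/0.6745 = 36.84.
So outliers lie outside [-0.74, 72.94].
79.1: M = 4.09 → outlier.
92.8: M = 5.39 → outlier.
92.9: M = 5.40 → outlier.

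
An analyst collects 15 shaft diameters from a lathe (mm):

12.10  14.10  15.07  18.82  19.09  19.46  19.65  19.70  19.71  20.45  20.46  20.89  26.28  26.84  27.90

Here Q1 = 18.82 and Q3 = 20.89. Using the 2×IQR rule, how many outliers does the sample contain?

5

IQR = 2.07; fences at 18.82 − 4.14 = 14.68 and 20.89 + 4.14 = 25.03.
Outside the cutoffs: 12.10, 14.10, 26.28, 26.84, 27.90.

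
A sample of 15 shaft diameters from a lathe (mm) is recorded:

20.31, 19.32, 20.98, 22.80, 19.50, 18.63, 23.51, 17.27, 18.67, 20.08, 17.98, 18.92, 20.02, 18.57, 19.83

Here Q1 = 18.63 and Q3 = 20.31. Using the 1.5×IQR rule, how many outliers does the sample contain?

IQR = 1.68; fences at 18.63 − 2.52 = 16.11 and 20.31 + 2.52 = 22.83.
Outside the cutoffs: 23.51.

1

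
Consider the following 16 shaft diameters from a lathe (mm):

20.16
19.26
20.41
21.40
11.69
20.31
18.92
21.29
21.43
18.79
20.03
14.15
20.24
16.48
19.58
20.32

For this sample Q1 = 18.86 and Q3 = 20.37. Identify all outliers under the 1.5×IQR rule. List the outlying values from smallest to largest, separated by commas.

IQR = Q3 − Q1 = 20.37 − 18.86 = 1.51.
Lower fence = Q1 − 1.5·IQR = 18.86 − 2.265 = 16.595.
Upper fence = Q3 + 1.5·IQR = 20.37 + 2.265 = 22.635.
11.69 < 16.595 → outlier.
14.15 < 16.595 → outlier.
16.48 < 16.595 → outlier.
All remaining values lie within [16.595, 22.635].

11.69, 14.15, 16.48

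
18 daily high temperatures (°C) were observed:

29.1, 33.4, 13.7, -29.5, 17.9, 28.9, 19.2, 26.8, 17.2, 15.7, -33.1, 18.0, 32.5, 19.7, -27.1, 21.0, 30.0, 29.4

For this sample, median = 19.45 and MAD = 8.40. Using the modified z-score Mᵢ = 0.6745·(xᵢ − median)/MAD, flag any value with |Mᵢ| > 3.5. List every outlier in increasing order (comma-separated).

-33.1, -29.5, -27.1

|Mᵢ| > 3.5 ⇔ |xᵢ − 19.45| > 3.5·8.40/0.6745 = 43.59.
So outliers lie outside [-24.14, 63.04].
-33.1: M = -4.22 → outlier.
-29.5: M = -3.93 → outlier.
-27.1: M = -3.74 → outlier.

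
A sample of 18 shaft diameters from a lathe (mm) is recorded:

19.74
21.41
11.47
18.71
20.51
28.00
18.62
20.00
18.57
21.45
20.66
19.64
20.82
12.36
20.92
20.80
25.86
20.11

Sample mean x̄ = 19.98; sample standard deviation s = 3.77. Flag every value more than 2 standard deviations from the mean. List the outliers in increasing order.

Cutoffs at x̄ ± 2s: 19.98 ± 2·3.77 = [12.44, 27.52].
11.47: z = -2.26, |z| > 2 → outlier.
12.36: z = -2.02, |z| > 2 → outlier.
28.00: z = 2.13, |z| > 2 → outlier.
Every other value lies within [12.44, 27.52].

11.47, 12.36, 28.00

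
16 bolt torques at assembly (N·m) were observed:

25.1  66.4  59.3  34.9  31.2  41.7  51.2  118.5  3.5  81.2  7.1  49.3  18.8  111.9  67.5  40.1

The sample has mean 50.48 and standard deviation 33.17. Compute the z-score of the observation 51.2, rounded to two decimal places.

0.02

z = (51.2 − 50.48) / 33.17 = 0.02.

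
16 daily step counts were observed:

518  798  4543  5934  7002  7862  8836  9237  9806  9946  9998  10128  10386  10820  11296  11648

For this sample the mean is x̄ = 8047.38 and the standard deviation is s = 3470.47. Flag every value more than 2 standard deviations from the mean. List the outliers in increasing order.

Cutoffs at x̄ ± 2s: 8047.38 ± 2·3470.47 = [1106.44, 14988.32].
518: z = -2.17, |z| > 2 → outlier.
798: z = -2.09, |z| > 2 → outlier.
Every other value lies within [1106.44, 14988.32].

518, 798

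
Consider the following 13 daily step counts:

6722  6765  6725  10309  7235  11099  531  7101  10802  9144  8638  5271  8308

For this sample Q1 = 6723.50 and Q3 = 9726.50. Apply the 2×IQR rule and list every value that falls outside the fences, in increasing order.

531

IQR = Q3 − Q1 = 9726.50 − 6723.50 = 3003.00.
Lower fence = Q1 − 2·IQR = 6723.50 − 6006.00 = 717.50.
Upper fence = Q3 + 2·IQR = 9726.50 + 6006.00 = 15732.50.
531 < 717.50 → outlier.
All remaining values lie within [717.50, 15732.50].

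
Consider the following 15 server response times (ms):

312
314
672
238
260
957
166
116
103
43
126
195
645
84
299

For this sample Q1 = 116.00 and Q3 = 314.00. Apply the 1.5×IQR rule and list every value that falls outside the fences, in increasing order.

645, 672, 957

IQR = Q3 − Q1 = 314.00 − 116.00 = 198.00.
Lower fence = Q1 − 1.5·IQR = 116.00 − 297.00 = -181.00.
Upper fence = Q3 + 1.5·IQR = 314.00 + 297.00 = 611.00.
645 > 611.00 → outlier.
672 > 611.00 → outlier.
957 > 611.00 → outlier.
All remaining values lie within [-181.00, 611.00].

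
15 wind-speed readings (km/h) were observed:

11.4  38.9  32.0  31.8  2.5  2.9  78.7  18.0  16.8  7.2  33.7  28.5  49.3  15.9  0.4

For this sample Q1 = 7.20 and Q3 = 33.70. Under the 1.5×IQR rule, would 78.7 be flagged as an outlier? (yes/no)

yes

IQR = Q3 − Q1 = 33.70 − 7.20 = 26.50.
Lower fence = Q1 − 1.5·IQR = 7.20 − 39.75 = -32.55.
Upper fence = Q3 + 1.5·IQR = 33.70 + 39.75 = 73.45.
78.7 lies above the upper fence.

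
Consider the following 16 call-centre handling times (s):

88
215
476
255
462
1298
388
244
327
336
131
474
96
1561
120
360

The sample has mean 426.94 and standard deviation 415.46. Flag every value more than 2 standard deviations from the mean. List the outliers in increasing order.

1298, 1561

Cutoffs at x̄ ± 2s: 426.94 ± 2·415.46 = [-403.98, 1257.86].
1298: z = 2.10, |z| > 2 → outlier.
1561: z = 2.73, |z| > 2 → outlier.
Every other value lies within [-403.98, 1257.86].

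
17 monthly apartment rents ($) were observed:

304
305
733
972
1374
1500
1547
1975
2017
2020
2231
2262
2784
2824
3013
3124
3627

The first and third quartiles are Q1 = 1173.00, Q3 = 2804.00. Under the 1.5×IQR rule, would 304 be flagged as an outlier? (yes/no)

IQR = Q3 − Q1 = 2804.00 − 1173.00 = 1631.00.
Lower fence = Q1 − 1.5·IQR = 1173.00 − 2446.50 = -1273.50.
Upper fence = Q3 + 1.5·IQR = 2804.00 + 2446.50 = 5250.50.
304 lies within [-1273.50, 5250.50].

no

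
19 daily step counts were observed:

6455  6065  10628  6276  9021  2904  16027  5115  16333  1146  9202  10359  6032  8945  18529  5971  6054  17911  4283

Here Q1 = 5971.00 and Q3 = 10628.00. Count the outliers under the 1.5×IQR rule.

2

IQR = 4657.00; fences at 5971.00 − 6985.50 = -1014.50 and 10628.00 + 6985.50 = 17613.50.
Outside the cutoffs: 17911, 18529.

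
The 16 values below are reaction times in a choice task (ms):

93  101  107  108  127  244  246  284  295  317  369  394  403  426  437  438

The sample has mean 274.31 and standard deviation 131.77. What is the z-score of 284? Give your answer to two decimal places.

z = (284 − 274.31) / 131.77 = 0.07.

0.07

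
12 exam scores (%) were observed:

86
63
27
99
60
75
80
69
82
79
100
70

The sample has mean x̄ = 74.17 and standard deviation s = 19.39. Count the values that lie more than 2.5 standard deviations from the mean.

Cutoffs: x̄ ± 2.5s = [25.695, 122.645].
Every value lies within the cutoffs.

0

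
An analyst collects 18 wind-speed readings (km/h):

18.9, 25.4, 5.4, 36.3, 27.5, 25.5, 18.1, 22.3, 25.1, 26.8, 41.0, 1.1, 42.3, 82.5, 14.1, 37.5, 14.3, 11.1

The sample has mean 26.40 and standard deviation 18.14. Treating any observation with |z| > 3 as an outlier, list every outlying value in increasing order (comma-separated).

82.5

Cutoffs at x̄ ± 3s: 26.40 ± 3·18.14 = [-28.02, 80.82].
82.5: z = 3.09, |z| > 3 → outlier.
Every other value lies within [-28.02, 80.82].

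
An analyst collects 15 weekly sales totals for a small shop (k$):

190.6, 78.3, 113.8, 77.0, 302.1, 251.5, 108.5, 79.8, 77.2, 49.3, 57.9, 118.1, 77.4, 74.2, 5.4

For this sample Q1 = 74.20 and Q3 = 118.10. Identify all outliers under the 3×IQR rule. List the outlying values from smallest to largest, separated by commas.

IQR = Q3 − Q1 = 118.10 − 74.20 = 43.90.
Lower fence = Q1 − 3·IQR = 74.20 − 131.70 = -57.50.
Upper fence = Q3 + 3·IQR = 118.10 + 131.70 = 249.80.
251.5 > 249.80 → outlier.
302.1 > 249.80 → outlier.
All remaining values lie within [-57.50, 249.80].

251.5, 302.1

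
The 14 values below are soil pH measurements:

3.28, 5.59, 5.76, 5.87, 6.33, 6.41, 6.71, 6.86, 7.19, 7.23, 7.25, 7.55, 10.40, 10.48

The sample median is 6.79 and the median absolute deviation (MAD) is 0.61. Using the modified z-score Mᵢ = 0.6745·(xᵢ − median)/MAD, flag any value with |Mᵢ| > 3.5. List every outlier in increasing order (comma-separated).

3.28, 10.40, 10.48

|Mᵢ| > 3.5 ⇔ |xᵢ − 6.79| > 3.5·0.61/0.6745 = 3.17.
So outliers lie outside [3.62, 9.96].
3.28: M = -3.88 → outlier.
10.40: M = 3.99 → outlier.
10.48: M = 4.08 → outlier.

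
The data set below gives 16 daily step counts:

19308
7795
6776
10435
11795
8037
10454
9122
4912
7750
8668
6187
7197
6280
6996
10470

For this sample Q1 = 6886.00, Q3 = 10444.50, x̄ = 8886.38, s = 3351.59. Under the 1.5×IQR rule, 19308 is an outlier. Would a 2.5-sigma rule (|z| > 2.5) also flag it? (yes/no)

z = (19308 − 8886.38) / 3351.59 = 3.11.
|z| = 3.11 > 2.5.

yes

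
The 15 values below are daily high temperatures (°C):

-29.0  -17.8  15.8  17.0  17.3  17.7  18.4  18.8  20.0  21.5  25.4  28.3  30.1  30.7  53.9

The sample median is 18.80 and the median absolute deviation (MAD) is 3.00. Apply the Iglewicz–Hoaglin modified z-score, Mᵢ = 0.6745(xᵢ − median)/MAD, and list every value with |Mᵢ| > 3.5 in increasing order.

-29.0, -17.8, 53.9

|Mᵢ| > 3.5 ⇔ |xᵢ − 18.80| > 3.5·3.00/0.6745 = 15.57.
So outliers lie outside [3.23, 34.37].
-29.0: M = -10.75 → outlier.
-17.8: M = -8.23 → outlier.
53.9: M = 7.89 → outlier.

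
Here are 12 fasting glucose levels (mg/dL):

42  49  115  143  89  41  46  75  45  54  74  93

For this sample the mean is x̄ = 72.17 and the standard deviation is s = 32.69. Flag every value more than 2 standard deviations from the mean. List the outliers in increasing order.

Cutoffs at x̄ ± 2s: 72.17 ± 2·32.69 = [6.79, 137.55].
143: z = 2.17, |z| > 2 → outlier.
Every other value lies within [6.79, 137.55].

143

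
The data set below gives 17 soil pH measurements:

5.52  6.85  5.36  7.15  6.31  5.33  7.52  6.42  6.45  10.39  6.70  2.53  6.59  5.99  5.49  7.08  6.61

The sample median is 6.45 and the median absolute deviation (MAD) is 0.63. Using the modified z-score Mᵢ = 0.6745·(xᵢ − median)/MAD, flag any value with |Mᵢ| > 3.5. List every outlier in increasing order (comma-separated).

|Mᵢ| > 3.5 ⇔ |xᵢ − 6.45| > 3.5·0.63/0.6745 = 3.27.
So outliers lie outside [3.18, 9.72].
2.53: M = -4.20 → outlier.
10.39: M = 4.22 → outlier.

2.53, 10.39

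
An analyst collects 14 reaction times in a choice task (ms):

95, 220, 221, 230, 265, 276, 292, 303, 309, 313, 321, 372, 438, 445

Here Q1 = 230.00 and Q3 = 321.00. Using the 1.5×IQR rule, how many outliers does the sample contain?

IQR = 91.00; fences at 230.00 − 136.50 = 93.50 and 321.00 + 136.50 = 457.50.
Every value lies within the cutoffs.

0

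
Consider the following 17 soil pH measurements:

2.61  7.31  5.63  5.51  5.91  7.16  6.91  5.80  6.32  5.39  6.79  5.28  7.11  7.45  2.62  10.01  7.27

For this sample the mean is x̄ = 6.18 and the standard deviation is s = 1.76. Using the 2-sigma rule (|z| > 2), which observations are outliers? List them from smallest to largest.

Cutoffs at x̄ ± 2s: 6.18 ± 2·1.76 = [2.66, 9.70].
2.61: z = -2.03, |z| > 2 → outlier.
2.62: z = -2.02, |z| > 2 → outlier.
10.01: z = 2.18, |z| > 2 → outlier.
Every other value lies within [2.66, 9.70].

2.61, 2.62, 10.01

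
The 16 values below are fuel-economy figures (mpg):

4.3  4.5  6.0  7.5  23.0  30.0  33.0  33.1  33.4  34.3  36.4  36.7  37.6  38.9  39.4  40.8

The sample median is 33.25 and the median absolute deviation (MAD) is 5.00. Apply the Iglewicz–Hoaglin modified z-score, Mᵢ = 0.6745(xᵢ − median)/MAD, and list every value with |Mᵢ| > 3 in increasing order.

4.3, 4.5, 6.0, 7.5

|Mᵢ| > 3 ⇔ |xᵢ − 33.25| > 3·5.00/0.6745 = 22.24.
So outliers lie outside [11.01, 55.49].
4.3: M = -3.91 → outlier.
4.5: M = -3.88 → outlier.
6.0: M = -3.68 → outlier.
7.5: M = -3.47 → outlier.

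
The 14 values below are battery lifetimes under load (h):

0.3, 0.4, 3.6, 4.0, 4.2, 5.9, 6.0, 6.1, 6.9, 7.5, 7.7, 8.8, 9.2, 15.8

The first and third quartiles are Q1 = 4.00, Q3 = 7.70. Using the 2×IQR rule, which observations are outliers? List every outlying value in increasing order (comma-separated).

IQR = Q3 − Q1 = 7.70 − 4.00 = 3.70.
Lower fence = Q1 − 2·IQR = 4.00 − 7.40 = -3.40.
Upper fence = Q3 + 2·IQR = 7.70 + 7.40 = 15.10.
15.8 > 15.10 → outlier.
All remaining values lie within [-3.40, 15.10].

15.8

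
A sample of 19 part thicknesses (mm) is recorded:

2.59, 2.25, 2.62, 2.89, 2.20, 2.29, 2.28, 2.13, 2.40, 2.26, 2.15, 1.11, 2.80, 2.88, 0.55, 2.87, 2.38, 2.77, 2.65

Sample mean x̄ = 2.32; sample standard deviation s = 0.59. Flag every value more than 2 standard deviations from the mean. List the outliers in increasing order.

Cutoffs at x̄ ± 2s: 2.32 ± 2·0.59 = [1.14, 3.50].
0.55: z = -3.00, |z| > 2 → outlier.
1.11: z = -2.05, |z| > 2 → outlier.
Every other value lies within [1.14, 3.50].

0.55, 1.11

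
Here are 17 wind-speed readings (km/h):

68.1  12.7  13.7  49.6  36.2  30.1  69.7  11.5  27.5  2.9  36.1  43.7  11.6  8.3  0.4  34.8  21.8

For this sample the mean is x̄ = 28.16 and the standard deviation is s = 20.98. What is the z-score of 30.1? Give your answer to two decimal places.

z = (30.1 − 28.16) / 20.98 = 0.09.

0.09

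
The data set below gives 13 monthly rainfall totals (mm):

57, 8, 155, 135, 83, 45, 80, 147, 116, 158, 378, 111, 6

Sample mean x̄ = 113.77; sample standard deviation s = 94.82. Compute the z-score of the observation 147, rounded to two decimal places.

0.35

z = (147 − 113.77) / 94.82 = 0.35.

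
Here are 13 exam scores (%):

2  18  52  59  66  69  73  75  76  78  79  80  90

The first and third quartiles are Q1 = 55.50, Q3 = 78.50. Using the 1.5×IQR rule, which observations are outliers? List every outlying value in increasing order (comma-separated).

IQR = Q3 − Q1 = 78.50 − 55.50 = 23.00.
Lower fence = Q1 − 1.5·IQR = 55.50 − 34.50 = 21.00.
Upper fence = Q3 + 1.5·IQR = 78.50 + 34.50 = 113.00.
2 < 21.00 → outlier.
18 < 21.00 → outlier.
All remaining values lie within [21.00, 113.00].

2, 18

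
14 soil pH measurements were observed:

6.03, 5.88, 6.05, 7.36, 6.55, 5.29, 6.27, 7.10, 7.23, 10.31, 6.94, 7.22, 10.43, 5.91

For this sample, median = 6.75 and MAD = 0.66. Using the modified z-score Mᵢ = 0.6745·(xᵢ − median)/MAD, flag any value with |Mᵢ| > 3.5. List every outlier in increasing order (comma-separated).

|Mᵢ| > 3.5 ⇔ |xᵢ − 6.75| > 3.5·0.66/0.6745 = 3.42.
So outliers lie outside [3.33, 10.17].
10.31: M = 3.64 → outlier.
10.43: M = 3.76 → outlier.

10.31, 10.43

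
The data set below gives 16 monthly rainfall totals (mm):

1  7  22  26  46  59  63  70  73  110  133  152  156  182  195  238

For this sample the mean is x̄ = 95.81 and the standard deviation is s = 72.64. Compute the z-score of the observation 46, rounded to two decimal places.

z = (46 − 95.81) / 72.64 = -0.69.

-0.69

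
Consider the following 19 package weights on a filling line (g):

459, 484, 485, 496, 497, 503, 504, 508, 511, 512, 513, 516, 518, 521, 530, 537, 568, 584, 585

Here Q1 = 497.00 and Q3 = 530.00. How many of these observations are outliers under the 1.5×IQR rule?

IQR = 33.00; fences at 497.00 − 49.50 = 447.50 and 530.00 + 49.50 = 579.50.
Outside the cutoffs: 584, 585.

2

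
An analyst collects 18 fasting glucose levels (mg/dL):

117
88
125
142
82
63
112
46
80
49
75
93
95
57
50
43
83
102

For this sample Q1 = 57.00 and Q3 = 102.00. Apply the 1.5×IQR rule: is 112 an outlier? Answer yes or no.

IQR = Q3 − Q1 = 102.00 − 57.00 = 45.00.
Lower fence = Q1 − 1.5·IQR = 57.00 − 67.50 = -10.50.
Upper fence = Q3 + 1.5·IQR = 102.00 + 67.50 = 169.50.
112 lies within [-10.50, 169.50].

no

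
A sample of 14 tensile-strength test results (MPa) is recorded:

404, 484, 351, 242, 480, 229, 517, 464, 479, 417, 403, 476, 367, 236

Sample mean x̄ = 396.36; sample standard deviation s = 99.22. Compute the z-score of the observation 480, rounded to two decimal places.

0.84

z = (480 − 396.36) / 99.22 = 0.84.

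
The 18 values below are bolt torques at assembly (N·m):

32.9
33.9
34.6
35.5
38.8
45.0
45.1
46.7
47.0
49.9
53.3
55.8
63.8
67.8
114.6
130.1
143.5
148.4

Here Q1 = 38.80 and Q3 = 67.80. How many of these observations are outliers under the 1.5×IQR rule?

4

IQR = 29.00; fences at 38.80 − 43.50 = -4.70 and 67.80 + 43.50 = 111.30.
Outside the cutoffs: 114.6, 130.1, 143.5, 148.4.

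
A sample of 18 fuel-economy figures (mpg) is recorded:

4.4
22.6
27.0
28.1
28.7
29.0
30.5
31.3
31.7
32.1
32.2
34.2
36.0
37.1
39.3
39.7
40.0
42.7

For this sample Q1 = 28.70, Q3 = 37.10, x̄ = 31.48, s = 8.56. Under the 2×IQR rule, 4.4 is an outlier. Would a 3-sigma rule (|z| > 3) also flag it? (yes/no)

z = (4.4 − 31.48) / 8.56 = -3.16.
|z| = 3.16 > 3.

yes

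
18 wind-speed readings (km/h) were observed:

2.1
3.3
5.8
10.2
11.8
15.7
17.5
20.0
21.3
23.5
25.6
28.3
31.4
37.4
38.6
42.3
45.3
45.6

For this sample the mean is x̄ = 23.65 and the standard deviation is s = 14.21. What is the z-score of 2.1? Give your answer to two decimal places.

-1.52

z = (2.1 − 23.65) / 14.21 = -1.52.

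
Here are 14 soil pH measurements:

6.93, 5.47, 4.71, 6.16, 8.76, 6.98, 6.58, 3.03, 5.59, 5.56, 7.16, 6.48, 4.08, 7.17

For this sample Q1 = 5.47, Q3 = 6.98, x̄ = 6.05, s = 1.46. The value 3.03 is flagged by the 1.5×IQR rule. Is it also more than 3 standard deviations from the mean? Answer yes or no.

no

z = (3.03 − 6.05) / 1.46 = -2.07.
|z| = 2.07 ≤ 3.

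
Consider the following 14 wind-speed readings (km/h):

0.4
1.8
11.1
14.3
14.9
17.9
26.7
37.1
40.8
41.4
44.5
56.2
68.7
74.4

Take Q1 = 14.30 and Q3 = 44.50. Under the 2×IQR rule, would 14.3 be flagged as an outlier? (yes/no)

IQR = Q3 − Q1 = 44.50 − 14.30 = 30.20.
Lower fence = Q1 − 2·IQR = 14.30 − 60.40 = -46.10.
Upper fence = Q3 + 2·IQR = 44.50 + 60.40 = 104.90.
14.3 lies within [-46.10, 104.90].

no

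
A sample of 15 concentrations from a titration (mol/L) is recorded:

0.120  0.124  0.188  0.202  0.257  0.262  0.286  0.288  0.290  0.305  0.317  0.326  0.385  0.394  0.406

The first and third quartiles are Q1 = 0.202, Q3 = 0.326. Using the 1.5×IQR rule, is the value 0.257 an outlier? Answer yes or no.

no

IQR = Q3 − Q1 = 0.326 − 0.202 = 0.124.
Lower fence = Q1 − 1.5·IQR = 0.202 − 0.186 = 0.016.
Upper fence = Q3 + 1.5·IQR = 0.326 + 0.186 = 0.512.
0.257 lies within [0.016, 0.512].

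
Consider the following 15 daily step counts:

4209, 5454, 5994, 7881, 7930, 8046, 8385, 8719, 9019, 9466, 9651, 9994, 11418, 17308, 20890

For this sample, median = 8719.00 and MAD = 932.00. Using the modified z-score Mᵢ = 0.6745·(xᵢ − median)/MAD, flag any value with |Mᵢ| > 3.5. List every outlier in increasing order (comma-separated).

17308, 20890

|Mᵢ| > 3.5 ⇔ |xᵢ − 8719.00| > 3.5·932.00/0.6745 = 4836.17.
So outliers lie outside [3882.83, 13555.17].
17308: M = 6.22 → outlier.
20890: M = 8.81 → outlier.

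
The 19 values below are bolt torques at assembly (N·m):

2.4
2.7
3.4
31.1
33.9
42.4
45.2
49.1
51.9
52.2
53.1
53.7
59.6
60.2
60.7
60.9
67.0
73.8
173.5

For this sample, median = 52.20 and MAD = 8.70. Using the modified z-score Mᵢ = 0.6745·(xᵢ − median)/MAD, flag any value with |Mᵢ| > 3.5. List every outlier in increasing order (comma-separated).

2.4, 2.7, 3.4, 173.5

|Mᵢ| > 3.5 ⇔ |xᵢ − 52.20| > 3.5·8.70/0.6745 = 45.14.
So outliers lie outside [7.06, 97.34].
2.4: M = -3.86 → outlier.
2.7: M = -3.84 → outlier.
3.4: M = -3.78 → outlier.
173.5: M = 9.40 → outlier.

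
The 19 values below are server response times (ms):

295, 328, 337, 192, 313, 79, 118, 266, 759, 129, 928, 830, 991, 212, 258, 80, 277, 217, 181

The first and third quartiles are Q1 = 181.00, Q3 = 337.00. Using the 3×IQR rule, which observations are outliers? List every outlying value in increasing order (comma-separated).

830, 928, 991

IQR = Q3 − Q1 = 337.00 − 181.00 = 156.00.
Lower fence = Q1 − 3·IQR = 181.00 − 468.00 = -287.00.
Upper fence = Q3 + 3·IQR = 337.00 + 468.00 = 805.00.
830 > 805.00 → outlier.
928 > 805.00 → outlier.
991 > 805.00 → outlier.
All remaining values lie within [-287.00, 805.00].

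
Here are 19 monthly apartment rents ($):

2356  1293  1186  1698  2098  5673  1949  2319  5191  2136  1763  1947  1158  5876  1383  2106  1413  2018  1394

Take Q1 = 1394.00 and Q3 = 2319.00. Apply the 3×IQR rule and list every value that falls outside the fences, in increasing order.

5191, 5673, 5876

IQR = Q3 − Q1 = 2319.00 − 1394.00 = 925.00.
Lower fence = Q1 − 3·IQR = 1394.00 − 2775.00 = -1381.00.
Upper fence = Q3 + 3·IQR = 2319.00 + 2775.00 = 5094.00.
5191 > 5094.00 → outlier.
5673 > 5094.00 → outlier.
5876 > 5094.00 → outlier.
All remaining values lie within [-1381.00, 5094.00].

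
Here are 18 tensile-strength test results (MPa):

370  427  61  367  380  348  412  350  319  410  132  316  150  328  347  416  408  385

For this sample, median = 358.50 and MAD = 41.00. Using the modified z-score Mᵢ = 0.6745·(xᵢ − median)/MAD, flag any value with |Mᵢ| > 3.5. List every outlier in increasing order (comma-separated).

|Mᵢ| > 3.5 ⇔ |xᵢ − 358.50| > 3.5·41.00/0.6745 = 212.75.
So outliers lie outside [145.75, 571.25].
61: M = -4.89 → outlier.
132: M = -3.73 → outlier.

61, 132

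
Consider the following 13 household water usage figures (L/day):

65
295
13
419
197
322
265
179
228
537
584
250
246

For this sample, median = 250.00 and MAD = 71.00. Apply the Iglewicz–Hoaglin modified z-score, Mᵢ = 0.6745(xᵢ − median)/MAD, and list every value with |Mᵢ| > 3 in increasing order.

|Mᵢ| > 3 ⇔ |xᵢ − 250.00| > 3·71.00/0.6745 = 315.79.
So outliers lie outside [-65.79, 565.79].
584: M = 3.17 → outlier.

584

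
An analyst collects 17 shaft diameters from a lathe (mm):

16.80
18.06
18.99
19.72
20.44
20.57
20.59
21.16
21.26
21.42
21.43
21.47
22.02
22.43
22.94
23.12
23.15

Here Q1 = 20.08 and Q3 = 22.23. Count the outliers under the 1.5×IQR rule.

IQR = 2.15; fences at 20.08 − 3.225 = 16.855 and 22.23 + 3.225 = 25.455.
Outside the cutoffs: 16.80.

1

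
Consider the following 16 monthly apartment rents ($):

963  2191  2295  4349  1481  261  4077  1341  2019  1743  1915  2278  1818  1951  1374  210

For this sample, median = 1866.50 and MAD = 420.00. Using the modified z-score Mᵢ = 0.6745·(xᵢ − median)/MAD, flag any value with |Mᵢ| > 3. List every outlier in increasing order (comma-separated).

4077, 4349

|Mᵢ| > 3 ⇔ |xᵢ − 1866.50| > 3·420.00/0.6745 = 1868.05.
So outliers lie outside [-1.55, 3734.55].
4077: M = 3.55 → outlier.
4349: M = 3.99 → outlier.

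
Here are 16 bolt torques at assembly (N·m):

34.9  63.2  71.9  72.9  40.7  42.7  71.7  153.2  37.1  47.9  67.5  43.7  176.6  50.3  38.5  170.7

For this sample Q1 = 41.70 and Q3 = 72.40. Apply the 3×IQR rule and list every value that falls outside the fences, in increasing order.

IQR = Q3 − Q1 = 72.40 − 41.70 = 30.70.
Lower fence = Q1 − 3·IQR = 41.70 − 92.10 = -50.40.
Upper fence = Q3 + 3·IQR = 72.40 + 92.10 = 164.50.
170.7 > 164.50 → outlier.
176.6 > 164.50 → outlier.
All remaining values lie within [-50.40, 164.50].

170.7, 176.6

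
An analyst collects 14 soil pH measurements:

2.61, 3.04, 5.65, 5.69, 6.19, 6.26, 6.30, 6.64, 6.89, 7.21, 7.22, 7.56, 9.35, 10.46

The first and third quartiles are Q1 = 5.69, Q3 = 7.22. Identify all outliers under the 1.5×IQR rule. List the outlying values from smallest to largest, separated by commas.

2.61, 3.04, 10.46

IQR = Q3 − Q1 = 7.22 − 5.69 = 1.53.
Lower fence = Q1 − 1.5·IQR = 5.69 − 2.295 = 3.395.
Upper fence = Q3 + 1.5·IQR = 7.22 + 2.295 = 9.515.
2.61 < 3.395 → outlier.
3.04 < 3.395 → outlier.
10.46 > 9.515 → outlier.
All remaining values lie within [3.395, 9.515].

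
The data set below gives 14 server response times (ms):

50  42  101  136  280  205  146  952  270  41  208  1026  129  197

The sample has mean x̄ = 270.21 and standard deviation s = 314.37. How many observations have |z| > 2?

Cutoffs: x̄ ± 2s = [-358.53, 898.95].
Outside the cutoffs: 952, 1026.

2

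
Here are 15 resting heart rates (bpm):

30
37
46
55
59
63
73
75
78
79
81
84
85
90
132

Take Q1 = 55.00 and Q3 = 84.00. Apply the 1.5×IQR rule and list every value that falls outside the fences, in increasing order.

IQR = Q3 − Q1 = 84.00 − 55.00 = 29.00.
Lower fence = Q1 − 1.5·IQR = 55.00 − 43.50 = 11.50.
Upper fence = Q3 + 1.5·IQR = 84.00 + 43.50 = 127.50.
132 > 127.50 → outlier.
All remaining values lie within [11.50, 127.50].

132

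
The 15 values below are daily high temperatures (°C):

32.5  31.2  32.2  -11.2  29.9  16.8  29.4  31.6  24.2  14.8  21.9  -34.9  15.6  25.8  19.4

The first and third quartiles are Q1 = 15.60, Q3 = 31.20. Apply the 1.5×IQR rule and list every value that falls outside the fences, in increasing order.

IQR = Q3 − Q1 = 31.20 − 15.60 = 15.60.
Lower fence = Q1 − 1.5·IQR = 15.60 − 23.40 = -7.80.
Upper fence = Q3 + 1.5·IQR = 31.20 + 23.40 = 54.60.
-34.9 < -7.80 → outlier.
-11.2 < -7.80 → outlier.
All remaining values lie within [-7.80, 54.60].

-34.9, -11.2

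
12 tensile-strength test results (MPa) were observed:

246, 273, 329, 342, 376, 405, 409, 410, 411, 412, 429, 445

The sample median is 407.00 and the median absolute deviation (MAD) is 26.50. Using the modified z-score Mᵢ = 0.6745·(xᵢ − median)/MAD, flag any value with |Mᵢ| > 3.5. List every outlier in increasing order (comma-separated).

|Mᵢ| > 3.5 ⇔ |xᵢ − 407.00| > 3.5·26.50/0.6745 = 137.51.
So outliers lie outside [269.49, 544.51].
246: M = -4.10 → outlier.

246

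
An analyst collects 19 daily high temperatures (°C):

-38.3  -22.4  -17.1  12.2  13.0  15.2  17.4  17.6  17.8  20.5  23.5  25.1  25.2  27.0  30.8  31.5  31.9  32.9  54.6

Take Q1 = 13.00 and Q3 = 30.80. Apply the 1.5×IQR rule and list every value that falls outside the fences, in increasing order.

IQR = Q3 − Q1 = 30.80 − 13.00 = 17.80.
Lower fence = Q1 − 1.5·IQR = 13.00 − 26.70 = -13.70.
Upper fence = Q3 + 1.5·IQR = 30.80 + 26.70 = 57.50.
-38.3 < -13.70 → outlier.
-22.4 < -13.70 → outlier.
-17.1 < -13.70 → outlier.
All remaining values lie within [-13.70, 57.50].

-38.3, -22.4, -17.1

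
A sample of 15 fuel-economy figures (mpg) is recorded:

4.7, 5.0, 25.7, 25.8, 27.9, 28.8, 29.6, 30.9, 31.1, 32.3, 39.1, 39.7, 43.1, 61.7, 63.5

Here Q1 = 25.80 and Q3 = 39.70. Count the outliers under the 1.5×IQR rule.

3

IQR = 13.90; fences at 25.80 − 20.85 = 4.95 and 39.70 + 20.85 = 60.55.
Outside the cutoffs: 4.7, 61.7, 63.5.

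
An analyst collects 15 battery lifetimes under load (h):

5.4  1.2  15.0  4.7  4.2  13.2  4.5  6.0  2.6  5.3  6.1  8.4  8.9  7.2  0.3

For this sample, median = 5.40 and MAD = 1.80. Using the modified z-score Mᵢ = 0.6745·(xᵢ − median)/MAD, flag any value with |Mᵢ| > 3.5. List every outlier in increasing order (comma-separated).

|Mᵢ| > 3.5 ⇔ |xᵢ − 5.40| > 3.5·1.80/0.6745 = 9.34.
So outliers lie outside [-3.94, 14.74].
15.0: M = 3.60 → outlier.

15.0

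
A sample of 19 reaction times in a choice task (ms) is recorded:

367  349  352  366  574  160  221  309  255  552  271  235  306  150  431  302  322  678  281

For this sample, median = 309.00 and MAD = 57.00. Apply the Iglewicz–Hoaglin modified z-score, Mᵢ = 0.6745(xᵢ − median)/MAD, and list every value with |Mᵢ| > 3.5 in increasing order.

678

|Mᵢ| > 3.5 ⇔ |xᵢ − 309.00| > 3.5·57.00/0.6745 = 295.77.
So outliers lie outside [13.23, 604.77].
678: M = 4.37 → outlier.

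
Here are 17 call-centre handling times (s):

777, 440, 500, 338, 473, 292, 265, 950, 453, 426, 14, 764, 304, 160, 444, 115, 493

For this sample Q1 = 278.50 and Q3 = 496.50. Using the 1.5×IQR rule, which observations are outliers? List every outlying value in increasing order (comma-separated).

IQR = Q3 − Q1 = 496.50 − 278.50 = 218.00.
Lower fence = Q1 − 1.5·IQR = 278.50 − 327.00 = -48.50.
Upper fence = Q3 + 1.5·IQR = 496.50 + 327.00 = 823.50.
950 > 823.50 → outlier.
All remaining values lie within [-48.50, 823.50].

950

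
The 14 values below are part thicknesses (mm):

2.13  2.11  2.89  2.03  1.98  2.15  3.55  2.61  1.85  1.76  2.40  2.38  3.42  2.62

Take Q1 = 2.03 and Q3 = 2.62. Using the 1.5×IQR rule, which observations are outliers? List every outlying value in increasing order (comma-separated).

IQR = Q3 − Q1 = 2.62 − 2.03 = 0.59.
Lower fence = Q1 − 1.5·IQR = 2.03 − 0.885 = 1.145.
Upper fence = Q3 + 1.5·IQR = 2.62 + 0.885 = 3.505.
3.55 > 3.505 → outlier.
All remaining values lie within [1.145, 3.505].

3.55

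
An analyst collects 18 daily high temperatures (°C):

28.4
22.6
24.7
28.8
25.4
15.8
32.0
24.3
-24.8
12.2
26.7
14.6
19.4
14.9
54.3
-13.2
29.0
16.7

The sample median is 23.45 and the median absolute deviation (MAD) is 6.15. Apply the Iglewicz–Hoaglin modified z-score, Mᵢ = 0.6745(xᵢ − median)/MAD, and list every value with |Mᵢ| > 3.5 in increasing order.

-24.8, -13.2

|Mᵢ| > 3.5 ⇔ |xᵢ − 23.45| > 3.5·6.15/0.6745 = 31.91.
So outliers lie outside [-8.46, 55.36].
-24.8: M = -5.29 → outlier.
-13.2: M = -4.02 → outlier.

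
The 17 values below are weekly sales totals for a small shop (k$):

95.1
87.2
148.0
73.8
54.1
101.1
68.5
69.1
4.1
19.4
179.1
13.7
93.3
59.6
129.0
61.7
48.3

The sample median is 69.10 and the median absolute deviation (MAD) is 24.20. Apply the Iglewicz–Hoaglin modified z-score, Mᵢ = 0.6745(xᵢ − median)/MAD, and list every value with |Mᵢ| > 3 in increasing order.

|Mᵢ| > 3 ⇔ |xᵢ − 69.10| > 3·24.20/0.6745 = 107.64.
So outliers lie outside [-38.54, 176.74].
179.1: M = 3.07 → outlier.

179.1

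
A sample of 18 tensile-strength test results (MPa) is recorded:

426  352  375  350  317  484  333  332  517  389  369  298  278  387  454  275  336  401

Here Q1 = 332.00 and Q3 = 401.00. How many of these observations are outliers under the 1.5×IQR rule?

1

IQR = 69.00; fences at 332.00 − 103.50 = 228.50 and 401.00 + 103.50 = 504.50.
Outside the cutoffs: 517.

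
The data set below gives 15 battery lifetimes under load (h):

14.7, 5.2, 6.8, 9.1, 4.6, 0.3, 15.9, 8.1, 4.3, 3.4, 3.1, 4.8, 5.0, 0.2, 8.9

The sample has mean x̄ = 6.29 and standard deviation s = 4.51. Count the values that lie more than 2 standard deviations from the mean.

1

Cutoffs: x̄ ± 2s = [-2.73, 15.31].
Outside the cutoffs: 15.9.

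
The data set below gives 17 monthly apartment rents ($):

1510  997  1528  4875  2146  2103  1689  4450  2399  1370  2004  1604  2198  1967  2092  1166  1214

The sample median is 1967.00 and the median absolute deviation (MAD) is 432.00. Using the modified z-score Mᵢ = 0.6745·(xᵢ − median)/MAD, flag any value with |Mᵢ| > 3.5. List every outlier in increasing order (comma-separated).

|Mᵢ| > 3.5 ⇔ |xᵢ − 1967.00| > 3.5·432.00/0.6745 = 2241.66.
So outliers lie outside [-274.66, 4208.66].
4450: M = 3.88 → outlier.
4875: M = 4.54 → outlier.

4450, 4875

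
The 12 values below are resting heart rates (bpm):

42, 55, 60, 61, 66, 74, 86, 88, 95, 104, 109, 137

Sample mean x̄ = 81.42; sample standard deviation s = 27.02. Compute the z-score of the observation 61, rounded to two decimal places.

z = (61 − 81.42) / 27.02 = -0.76.

-0.76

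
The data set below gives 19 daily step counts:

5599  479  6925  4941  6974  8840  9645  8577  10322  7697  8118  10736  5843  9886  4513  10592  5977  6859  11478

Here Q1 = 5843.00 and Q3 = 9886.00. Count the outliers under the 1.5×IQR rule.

IQR = 4043.00; fences at 5843.00 − 6064.50 = -221.50 and 9886.00 + 6064.50 = 15950.50.
Every value lies within the cutoffs.

0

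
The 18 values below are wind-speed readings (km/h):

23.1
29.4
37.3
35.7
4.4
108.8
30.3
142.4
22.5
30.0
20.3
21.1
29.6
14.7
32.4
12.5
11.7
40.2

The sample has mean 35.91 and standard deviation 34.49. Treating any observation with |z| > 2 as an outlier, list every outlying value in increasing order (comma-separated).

108.8, 142.4

Cutoffs at x̄ ± 2s: 35.91 ± 2·34.49 = [-33.07, 104.89].
108.8: z = 2.11, |z| > 2 → outlier.
142.4: z = 3.09, |z| > 2 → outlier.
Every other value lies within [-33.07, 104.89].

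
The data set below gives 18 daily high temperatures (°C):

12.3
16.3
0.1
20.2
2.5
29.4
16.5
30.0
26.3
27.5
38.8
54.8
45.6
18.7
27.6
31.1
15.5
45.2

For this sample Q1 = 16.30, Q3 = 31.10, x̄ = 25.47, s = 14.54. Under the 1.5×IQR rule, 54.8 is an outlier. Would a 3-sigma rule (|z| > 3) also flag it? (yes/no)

no

z = (54.8 − 25.47) / 14.54 = 2.02.
|z| = 2.02 ≤ 3.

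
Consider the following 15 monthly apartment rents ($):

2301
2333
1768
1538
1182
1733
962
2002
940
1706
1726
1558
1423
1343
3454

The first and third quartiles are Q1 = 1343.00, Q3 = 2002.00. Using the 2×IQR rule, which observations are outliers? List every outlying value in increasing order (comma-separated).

3454

IQR = Q3 − Q1 = 2002.00 − 1343.00 = 659.00.
Lower fence = Q1 − 2·IQR = 1343.00 − 1318.00 = 25.00.
Upper fence = Q3 + 2·IQR = 2002.00 + 1318.00 = 3320.00.
3454 > 3320.00 → outlier.
All remaining values lie within [25.00, 3320.00].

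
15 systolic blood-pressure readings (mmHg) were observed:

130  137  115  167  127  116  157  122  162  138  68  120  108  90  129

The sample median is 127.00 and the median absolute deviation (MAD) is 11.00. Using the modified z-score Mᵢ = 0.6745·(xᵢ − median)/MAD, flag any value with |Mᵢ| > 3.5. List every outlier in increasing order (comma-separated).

|Mᵢ| > 3.5 ⇔ |xᵢ − 127.00| > 3.5·11.00/0.6745 = 57.08.
So outliers lie outside [69.92, 184.08].
68: M = -3.62 → outlier.

68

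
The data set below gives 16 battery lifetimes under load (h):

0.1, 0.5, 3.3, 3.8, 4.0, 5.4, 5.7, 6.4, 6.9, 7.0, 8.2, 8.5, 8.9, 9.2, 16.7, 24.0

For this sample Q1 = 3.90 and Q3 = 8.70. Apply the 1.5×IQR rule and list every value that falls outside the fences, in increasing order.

16.7, 24.0

IQR = Q3 − Q1 = 8.70 − 3.90 = 4.80.
Lower fence = Q1 − 1.5·IQR = 3.90 − 7.20 = -3.30.
Upper fence = Q3 + 1.5·IQR = 8.70 + 7.20 = 15.90.
16.7 > 15.90 → outlier.
24.0 > 15.90 → outlier.
All remaining values lie within [-3.30, 15.90].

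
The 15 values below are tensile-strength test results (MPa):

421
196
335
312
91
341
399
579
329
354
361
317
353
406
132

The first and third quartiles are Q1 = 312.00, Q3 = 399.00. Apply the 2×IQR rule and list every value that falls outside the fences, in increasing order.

IQR = Q3 − Q1 = 399.00 − 312.00 = 87.00.
Lower fence = Q1 − 2·IQR = 312.00 − 174.00 = 138.00.
Upper fence = Q3 + 2·IQR = 399.00 + 174.00 = 573.00.
91 < 138.00 → outlier.
132 < 138.00 → outlier.
579 > 573.00 → outlier.
All remaining values lie within [138.00, 573.00].

91, 132, 579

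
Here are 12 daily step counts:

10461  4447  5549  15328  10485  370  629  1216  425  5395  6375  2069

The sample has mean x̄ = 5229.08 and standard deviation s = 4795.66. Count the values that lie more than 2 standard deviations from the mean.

1

Cutoffs: x̄ ± 2s = [-4362.24, 14820.40].
Outside the cutoffs: 15328.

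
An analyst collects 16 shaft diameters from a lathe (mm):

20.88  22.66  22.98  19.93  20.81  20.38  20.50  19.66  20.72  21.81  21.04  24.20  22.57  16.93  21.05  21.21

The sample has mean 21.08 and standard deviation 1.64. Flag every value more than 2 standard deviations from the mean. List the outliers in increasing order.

Cutoffs at x̄ ± 2s: 21.08 ± 2·1.64 = [17.80, 24.36].
16.93: z = -2.53, |z| > 2 → outlier.
Every other value lies within [17.80, 24.36].

16.93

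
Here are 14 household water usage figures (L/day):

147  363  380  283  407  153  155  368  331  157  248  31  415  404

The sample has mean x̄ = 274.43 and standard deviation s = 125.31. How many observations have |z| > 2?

0

Cutoffs: x̄ ± 2s = [23.81, 525.05].
Every value lies within the cutoffs.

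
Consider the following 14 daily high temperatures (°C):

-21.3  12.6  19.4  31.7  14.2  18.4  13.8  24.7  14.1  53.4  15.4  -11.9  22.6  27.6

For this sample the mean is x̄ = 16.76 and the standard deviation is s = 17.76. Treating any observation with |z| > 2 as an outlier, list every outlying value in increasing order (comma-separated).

-21.3, 53.4

Cutoffs at x̄ ± 2s: 16.76 ± 2·17.76 = [-18.76, 52.28].
-21.3: z = -2.14, |z| > 2 → outlier.
53.4: z = 2.06, |z| > 2 → outlier.
Every other value lies within [-18.76, 52.28].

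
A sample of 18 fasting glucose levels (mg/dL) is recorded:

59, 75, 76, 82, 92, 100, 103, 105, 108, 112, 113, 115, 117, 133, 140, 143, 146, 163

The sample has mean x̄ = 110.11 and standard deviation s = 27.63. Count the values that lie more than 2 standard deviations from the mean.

Cutoffs: x̄ ± 2s = [54.85, 165.37].
Every value lies within the cutoffs.

0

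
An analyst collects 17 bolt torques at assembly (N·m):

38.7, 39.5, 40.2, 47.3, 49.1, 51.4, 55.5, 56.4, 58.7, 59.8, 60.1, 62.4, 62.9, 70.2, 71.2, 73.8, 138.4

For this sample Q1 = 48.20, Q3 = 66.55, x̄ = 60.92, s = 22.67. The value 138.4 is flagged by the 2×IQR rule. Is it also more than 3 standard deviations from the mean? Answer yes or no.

yes

z = (138.4 − 60.92) / 22.67 = 3.42.
|z| = 3.42 > 3.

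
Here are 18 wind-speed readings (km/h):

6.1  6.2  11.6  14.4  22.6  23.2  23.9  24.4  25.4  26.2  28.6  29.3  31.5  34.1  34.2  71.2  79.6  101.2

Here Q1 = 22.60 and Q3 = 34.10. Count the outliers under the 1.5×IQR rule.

3

IQR = 11.50; fences at 22.60 − 17.25 = 5.35 and 34.10 + 17.25 = 51.35.
Outside the cutoffs: 71.2, 79.6, 101.2.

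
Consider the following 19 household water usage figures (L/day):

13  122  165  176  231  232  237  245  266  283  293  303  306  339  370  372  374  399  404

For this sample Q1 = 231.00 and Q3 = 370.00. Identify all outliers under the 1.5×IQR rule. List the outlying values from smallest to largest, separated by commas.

IQR = Q3 − Q1 = 370.00 − 231.00 = 139.00.
Lower fence = Q1 − 1.5·IQR = 231.00 − 208.50 = 22.50.
Upper fence = Q3 + 1.5·IQR = 370.00 + 208.50 = 578.50.
13 < 22.50 → outlier.
All remaining values lie within [22.50, 578.50].

13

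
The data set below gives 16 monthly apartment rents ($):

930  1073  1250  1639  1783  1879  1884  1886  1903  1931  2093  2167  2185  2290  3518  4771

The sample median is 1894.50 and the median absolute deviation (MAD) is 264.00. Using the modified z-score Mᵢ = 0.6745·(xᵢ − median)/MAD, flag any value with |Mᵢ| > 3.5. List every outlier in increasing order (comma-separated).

3518, 4771

|Mᵢ| > 3.5 ⇔ |xᵢ − 1894.50| > 3.5·264.00/0.6745 = 1369.90.
So outliers lie outside [524.60, 3264.40].
3518: M = 4.15 → outlier.
4771: M = 7.35 → outlier.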